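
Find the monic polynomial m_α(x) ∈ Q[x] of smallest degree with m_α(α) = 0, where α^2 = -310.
m_α(x) = x^2 + 310

α satisfies α^2 + 310 = 0, so x^2 + 310 annihilates α. Since d = -310 is squarefree and ≠ 1, it is not a perfect square in Q, so x^2 + 310 has no rational root and is therefore irreducible over Q (a degree-2 polynomial over a field is irreducible iff it has no root). Hence m_α(x) = x^2 + 310.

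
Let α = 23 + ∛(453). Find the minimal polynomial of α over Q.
m_α(x) = x^3 - 69x^2 + 1587x - 12620

Set β = α - 23 = ∛(453), so β^3 = 453. Then (α - 23)^3 - 453 = 0, i.e. α is a root of g(x) = (x - 23)^3 - 453 = x^3 - 69x^2 + 1587x - 12620. Since g(x) = h(x - 23) where h(x) = x^3 - 453, and h is irreducible over Q (because 453 is not a perfect cube, so h has no rational root, and a monic cubic with no rational root is irreducible), g is also irreducible (irreducibility is preserved under the substitution x → x - 23). Hence m_α(x) = x^3 - 69x^2 + 1587x - 12620.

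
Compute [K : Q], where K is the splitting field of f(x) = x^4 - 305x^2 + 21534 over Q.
[K : Q] = 4

Solving the quadratic in x^2: x^2 = (305 ± √(305^2 - 4·21534))/2 = (305 ± √6889)/2 = (305 ± 83)/2, giving x^2 = 111 or x^2 = 194. So f(x) = (x^2 - 111)(x^2 - 194) and the roots of f are ±√111, ±√194. Hence the splitting field is K = Q(√111, √194). Since 111 and 194 are distinct squarefree integers > 1, their product 21534 is not a perfect square, so √194 ∉ Q(√111). By the tower law [K:Q] = [Q(√111,√194):Q(√111)] · [Q(√111):Q] = 2 · 2 = 4.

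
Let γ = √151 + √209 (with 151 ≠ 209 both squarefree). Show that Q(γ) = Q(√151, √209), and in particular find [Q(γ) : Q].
[Q(γ) : Q] = 4 (equivalently, Q(γ) = Q(√151, √209))

Obviously Q(γ) ⊆ Q(√151, √209), and [Q(√151, √209):Q] = 4 (since 151, 209 are distinct squarefree integers > 1 with 31559 not a perfect square). To show equality we compute the minimal polynomial of γ. From γ = √151 + √209: γ^2 = 151 + 2√(31559) + 209 = 360 + 2√(31559), so γ^2 - 360 = 2√(31559); squaring, (γ^2 - 360)^2 = 4·31559, i.e. γ^4 - 720γ^2 + 129600 - 126236 = 0, i.e. γ^4 - 720γ^2 + 3364 = 0. So γ is a root of x^4 - 720x^2 + 3364. This polynomial is irreducible over Q: it has no rational root (each ±√151 ± √209 is irrational), and any factorization into two quadratics over Q would force √(31559) ∈ Q (pairing opposite roots) or √151, √209 ∈ Q (other pairings), all impossible. Hence [Q(γ):Q] = 4 = [Q(√151, √209):Q], so Q(γ) = Q(√151, √209).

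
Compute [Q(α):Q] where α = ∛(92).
[Q(α):Q] = 3

The minimal polynomial of α is x^3 - 92, irreducible over Q since 92 is not a perfect cube (so x^3 - 92 has no rational root). Hence [Q(α):Q] = deg(m_α) = 3.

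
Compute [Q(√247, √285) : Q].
[Q(√247, √285) : Q] = 4

[Q(√247):Q] = 2 (min poly x^2 - 247, irreducible since 247 is squarefree > 1). For the top step, suppose √285 ∈ Q(√247), say √285 = c + d√247 with c, d ∈ Q. Squaring: 285 = c^2 + 247d^2 + 2cd√247. Since √247 ∉ Q this forces 2cd = 0. If d = 0 then √285 = c ∈ Q, contradicting 285 squarefree > 1. If c = 0 then 285 = 247d^2, so 247·285 = (247d)^2 is a perfect square in Q — but 247·285 = 70395 is not a perfect square (since 247 and 285 are distinct squarefree integers). Contradiction. Hence √285 ∉ Q(√247), so x^2 - 285 stays irreducible over Q(√247) and [Q(√247, √285) : Q(√247)] = 2. By the tower law, [Q(√247, √285) : Q] = 2 · 2 = 4.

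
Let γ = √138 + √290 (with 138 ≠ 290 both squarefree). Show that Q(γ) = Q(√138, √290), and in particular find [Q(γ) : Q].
[Q(γ) : Q] = 4 (equivalently, Q(γ) = Q(√138, √290))

Obviously Q(γ) ⊆ Q(√138, √290), and [Q(√138, √290):Q] = 4 (since 138, 290 are distinct squarefree integers > 1 with 40020 not a perfect square). To show equality we compute the minimal polynomial of γ. From γ = √138 + √290: γ^2 = 138 + 2√(40020) + 290 = 428 + 2√(40020), so γ^2 - 428 = 2√(40020); squaring, (γ^2 - 428)^2 = 4·40020, i.e. γ^4 - 856γ^2 + 183184 - 160080 = 0, i.e. γ^4 - 856γ^2 + 23104 = 0. So γ is a root of x^4 - 856x^2 + 23104. This polynomial is irreducible over Q: it has no rational root (each ±√138 ± √290 is irrational), and any factorization into two quadratics over Q would force √(40020) ∈ Q (pairing opposite roots) or √138, √290 ∈ Q (other pairings), all impossible. Hence [Q(γ):Q] = 4 = [Q(√138, √290):Q], so Q(γ) = Q(√138, √290).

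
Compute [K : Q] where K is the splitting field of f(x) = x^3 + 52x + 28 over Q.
[K : Q] = 6

By the rational root test, any rational root of the monic integer polynomial f(x) = x^3 + 52x + 28 must be an integer dividing the constant term 28, i.e. one of ±{1, 2, 4, 7, 14, 28}. Evaluating: f(1) = 81, f(-1) = -25, f(2) = 140, f(-2) = -84, f(4) = 300, f(-4) = -244, f(7) = 735, f(-7) = -679, f(14) = 3500, f(-14) = -3444, f(28) = 23436, f(-28) = -23380; none is 0, so f has no rational root and is therefore irreducible over Q (a cubic with no linear factor over a field is irreducible). For an irreducible cubic, the Galois group is A_3 or S_3 according as the discriminant disc(f) = -4a^3 - 27b^2 = -4·(52)^3 - 27·(28)^2 = -583600 is or is not a square in Q. Here disc(f) = -583600 is not a perfect square in Q, so the Galois group of f over Q is not contained in A_3 and must be all of S_3. The splitting field has degree |S_3| = 6 over Q, so [K : Q] = 6.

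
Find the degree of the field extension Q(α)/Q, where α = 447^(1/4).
[Q(α):Q] = 4

α is a root of x^4 - 447. By Eisenstein's criterion at the prime p = 3 (which divides the constant term 447 but p^2 = 9 does not, since 447 is squarefree), x^4 - 447 is irreducible over Q. Hence [Q(α):Q] = 4.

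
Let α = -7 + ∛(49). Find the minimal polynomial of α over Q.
m_α(x) = x^3 + 21x^2 + 147x + 294

Set β = α + 7 = ∛(49), so β^3 = 49. Then (α + 7)^3 - 49 = 0, i.e. α is a root of g(x) = (x + 7)^3 - 49 = x^3 + 21x^2 + 147x + 294. Since g(x) = h(x + 7) where h(x) = x^3 - 49, and h is irreducible over Q (because 49 is not a perfect cube, so h has no rational root, and a monic cubic with no rational root is irreducible), g is also irreducible (irreducibility is preserved under the substitution x → x + 7). Hence m_α(x) = x^3 + 21x^2 + 147x + 294.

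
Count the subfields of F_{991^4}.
F_{991^4} has 3 subfields

The subfields of F_{p^n} are exactly the fields F_{p^d} for d | n (each is the fixed field of the unique index-d subgroup of Gal(F_{p^n}/F_p) ≅ Z/nZ). The divisors of n = 4 are {1, 2, 4}, giving 3 subfields: F_{991^1}, F_{991^2}, F_{991^4}.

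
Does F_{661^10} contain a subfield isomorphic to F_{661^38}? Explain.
No: F_{661^38} is not a subfield of F_{661^10}

F_{p^m} embeds in F_{p^n} iff m | n. Here 38 ∤ 10 (since 10 = 0·38 + 10 with remainder 10 ≠ 0), so F_{661^38} is not a subfield of F_{661^10}. Equivalently: if it were, the tower law would give 38 = [F_{661^38}:F_661] dividing [F_{661^10}:F_661] = 10, contradiction.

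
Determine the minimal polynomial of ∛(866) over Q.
m_α(x) = x^3 - 866

α satisfies α^3 = 866, so x^3 - 866 annihilates α. By the rational root test, a rational root p/q (in lowest terms) of x^3 - 866 would satisfy p^3 = 866 q^3, forcing q = 1 and p^3 = 866; but 866 is not a perfect cube, contradiction. A monic cubic over Q with no rational root is irreducible (any nontrivial factorization would include a linear factor). Hence x^3 - 866 is the minimal polynomial of α, and in particular [Q(α):Q] = 3.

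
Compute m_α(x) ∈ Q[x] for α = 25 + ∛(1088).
m_α(x) = x^3 - 75x^2 + 1875x - 16713

Set β = α - 25 = ∛(1088), so β^3 = 1088. Then (α - 25)^3 - 1088 = 0, i.e. α is a root of g(x) = (x - 25)^3 - 1088 = x^3 - 75x^2 + 1875x - 16713. Since g(x) = h(x - 25) where h(x) = x^3 - 1088, and h is irreducible over Q (because 1088 is not a perfect cube, so h has no rational root, and a monic cubic with no rational root is irreducible), g is also irreducible (irreducibility is preserved under the substitution x → x - 25). Hence m_α(x) = x^3 - 75x^2 + 1875x - 16713.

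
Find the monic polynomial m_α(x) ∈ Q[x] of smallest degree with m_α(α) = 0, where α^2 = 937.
m_α(x) = x^2 - 937

α satisfies α^2 - 937 = 0, so x^2 - 937 annihilates α. Since d = 937 is squarefree and ≠ 1, it is not a perfect square in Q, so x^2 - 937 has no rational root and is therefore irreducible over Q (a degree-2 polynomial over a field is irreducible iff it has no root). Hence m_α(x) = x^2 - 937.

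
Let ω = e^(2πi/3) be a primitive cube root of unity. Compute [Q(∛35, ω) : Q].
[Q(∛35, ω) : Q] = 6

[Q(∛35):Q] = 3 (min poly x^3 - 35, irreducible since 35 is not a perfect cube). [Q(ω):Q] = 2 (min poly x^2 + x + 1). Since Q(∛35) ⊂ R and ω ∉ R, we have ω ∉ Q(∛35), so x^2 + x + 1 remains irreducible over Q(∛35) and [Q(∛35, ω) : Q(∛35)] = 2. By the tower law, [Q(∛35, ω) : Q] = 3 · 2 = 6. (In fact Q(∛35, ω) is the splitting field of x^3 - 35 over Q.)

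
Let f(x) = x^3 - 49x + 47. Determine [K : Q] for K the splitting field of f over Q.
[K : Q] = 6

By the rational root test, any rational root of the monic integer polynomial f(x) = x^3 - 49x + 47 must be an integer dividing the constant term 47, i.e. one of ±{1, 47}. Evaluating: f(1) = -1, f(-1) = 95, f(47) = 101567, f(-47) = -101473; none is 0, so f has no rational root and is therefore irreducible over Q (a cubic with no linear factor over a field is irreducible). For an irreducible cubic, the Galois group is A_3 or S_3 according as the discriminant disc(f) = -4a^3 - 27b^2 = -4·(-49)^3 - 27·(47)^2 = 410953 is or is not a square in Q. Here disc(f) = 410953 is not a perfect square in Q, so the Galois group of f over Q is not contained in A_3 and must be all of S_3. The splitting field has degree |S_3| = 6 over Q, so [K : Q] = 6.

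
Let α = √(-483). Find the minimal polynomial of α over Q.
m_α(x) = x^2 + 483

α satisfies α^2 + 483 = 0, so x^2 + 483 annihilates α. Since d = -483 is squarefree and ≠ 1, it is not a perfect square in Q, so x^2 + 483 has no rational root and is therefore irreducible over Q (a degree-2 polynomial over a field is irreducible iff it has no root). Hence m_α(x) = x^2 + 483.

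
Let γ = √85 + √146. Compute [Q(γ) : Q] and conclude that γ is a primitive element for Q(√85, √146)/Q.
[Q(γ) : Q] = 4 (equivalently, Q(γ) = Q(√85, √146))

Obviously Q(γ) ⊆ Q(√85, √146), and [Q(√85, √146):Q] = 4 (since 85, 146 are distinct squarefree integers > 1 with 12410 not a perfect square). To show equality we compute the minimal polynomial of γ. From γ = √85 + √146: γ^2 = 85 + 2√(12410) + 146 = 231 + 2√(12410), so γ^2 - 231 = 2√(12410); squaring, (γ^2 - 231)^2 = 4·12410, i.e. γ^4 - 462γ^2 + 53361 - 49640 = 0, i.e. γ^4 - 462γ^2 + 3721 = 0. So γ is a root of x^4 - 462x^2 + 3721. This polynomial is irreducible over Q: it has no rational root (each ±√85 ± √146 is irrational), and any factorization into two quadratics over Q would force √(12410) ∈ Q (pairing opposite roots) or √85, √146 ∈ Q (other pairings), all impossible. Hence [Q(γ):Q] = 4 = [Q(√85, √146):Q], so Q(γ) = Q(√85, √146).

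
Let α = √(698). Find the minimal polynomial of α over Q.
m_α(x) = x^2 - 698

α satisfies α^2 - 698 = 0, so x^2 - 698 annihilates α. Since d = 698 is squarefree and ≠ 1, it is not a perfect square in Q, so x^2 - 698 has no rational root and is therefore irreducible over Q (a degree-2 polynomial over a field is irreducible iff it has no root). Hence m_α(x) = x^2 - 698.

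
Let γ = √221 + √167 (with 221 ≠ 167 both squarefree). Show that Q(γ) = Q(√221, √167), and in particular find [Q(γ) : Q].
[Q(γ) : Q] = 4 (equivalently, Q(γ) = Q(√221, √167))

Obviously Q(γ) ⊆ Q(√221, √167), and [Q(√221, √167):Q] = 4 (since 221, 167 are distinct squarefree integers > 1 with 36907 not a perfect square). To show equality we compute the minimal polynomial of γ. From γ = √221 + √167: γ^2 = 221 + 2√(36907) + 167 = 388 + 2√(36907), so γ^2 - 388 = 2√(36907); squaring, (γ^2 - 388)^2 = 4·36907, i.e. γ^4 - 776γ^2 + 150544 - 147628 = 0, i.e. γ^4 - 776γ^2 + 2916 = 0. So γ is a root of x^4 - 776x^2 + 2916. This polynomial is irreducible over Q: it has no rational root (each ±√221 ± √167 is irrational), and any factorization into two quadratics over Q would force √(36907) ∈ Q (pairing opposite roots) or √221, √167 ∈ Q (other pairings), all impossible. Hence [Q(γ):Q] = 4 = [Q(√221, √167):Q], so Q(γ) = Q(√221, √167).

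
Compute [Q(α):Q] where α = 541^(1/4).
[Q(α):Q] = 4

α is a root of x^4 - 541. By Eisenstein's criterion at the prime p = 541 (which divides the constant term 541 but p^2 = 292681 does not, since 541 is squarefree), x^4 - 541 is irreducible over Q. Hence [Q(α):Q] = 4.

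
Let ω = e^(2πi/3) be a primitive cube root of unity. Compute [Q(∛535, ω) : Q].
[Q(∛535, ω) : Q] = 6

[Q(∛535):Q] = 3 (min poly x^3 - 535, irreducible since 535 is not a perfect cube). [Q(ω):Q] = 2 (min poly x^2 + x + 1). Since Q(∛535) ⊂ R and ω ∉ R, we have ω ∉ Q(∛535), so x^2 + x + 1 remains irreducible over Q(∛535) and [Q(∛535, ω) : Q(∛535)] = 2. By the tower law, [Q(∛535, ω) : Q] = 3 · 2 = 6. (In fact Q(∛535, ω) is the splitting field of x^3 - 535 over Q.)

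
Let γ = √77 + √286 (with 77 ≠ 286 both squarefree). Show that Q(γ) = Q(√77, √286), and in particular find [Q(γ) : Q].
[Q(γ) : Q] = 4 (equivalently, Q(γ) = Q(√77, √286))

Obviously Q(γ) ⊆ Q(√77, √286), and [Q(√77, √286):Q] = 4 (since 77, 286 are distinct squarefree integers > 1 with 22022 not a perfect square). To show equality we compute the minimal polynomial of γ. From γ = √77 + √286: γ^2 = 77 + 2√(22022) + 286 = 363 + 2√(22022), so γ^2 - 363 = 2√(22022); squaring, (γ^2 - 363)^2 = 4·22022, i.e. γ^4 - 726γ^2 + 131769 - 88088 = 0, i.e. γ^4 - 726γ^2 + 43681 = 0. So γ is a root of x^4 - 726x^2 + 43681. This polynomial is irreducible over Q: it has no rational root (each ±√77 ± √286 is irrational), and any factorization into two quadratics over Q would force √(22022) ∈ Q (pairing opposite roots) or √77, √286 ∈ Q (other pairings), all impossible. Hence [Q(γ):Q] = 4 = [Q(√77, √286):Q], so Q(γ) = Q(√77, √286).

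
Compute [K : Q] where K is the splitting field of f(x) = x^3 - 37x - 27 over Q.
[K : Q] = 6

By the rational root test, any rational root of the monic integer polynomial f(x) = x^3 - 37x - 27 must be an integer dividing the constant term -27, i.e. one of ±{1, 3, 9, 27}. Evaluating: f(1) = -63, f(-1) = 9, f(3) = -111, f(-3) = 57, f(9) = 369, f(-9) = -423, f(27) = 18657, f(-27) = -18711; none is 0, so f has no rational root and is therefore irreducible over Q (a cubic with no linear factor over a field is irreducible). For an irreducible cubic, the Galois group is A_3 or S_3 according as the discriminant disc(f) = -4a^3 - 27b^2 = -4·(-37)^3 - 27·(-27)^2 = 182929 is or is not a square in Q. Here disc(f) = 182929 is not a perfect square in Q, so the Galois group of f over Q is not contained in A_3 and must be all of S_3. The splitting field has degree |S_3| = 6 over Q, so [K : Q] = 6.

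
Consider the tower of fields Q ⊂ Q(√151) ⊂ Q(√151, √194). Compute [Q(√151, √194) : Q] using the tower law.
[Q(√151, √194) : Q] = 4

[Q(√151):Q] = 2 (min poly x^2 - 151, irreducible since 151 is squarefree > 1). For the top step, suppose √194 ∈ Q(√151), say √194 = c + d√151 with c, d ∈ Q. Squaring: 194 = c^2 + 151d^2 + 2cd√151. Since √151 ∉ Q this forces 2cd = 0. If d = 0 then √194 = c ∈ Q, contradicting 194 squarefree > 1. If c = 0 then 194 = 151d^2, so 151·194 = (151d)^2 is a perfect square in Q — but 151·194 = 29294 is not a perfect square (since 151 and 194 are distinct squarefree integers). Contradiction. Hence √194 ∉ Q(√151), so x^2 - 194 stays irreducible over Q(√151) and [Q(√151, √194) : Q(√151)] = 2. By the tower law, [Q(√151, √194) : Q] = 2 · 2 = 4.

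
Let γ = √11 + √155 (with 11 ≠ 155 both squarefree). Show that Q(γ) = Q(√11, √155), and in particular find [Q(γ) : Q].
[Q(γ) : Q] = 4 (equivalently, Q(γ) = Q(√11, √155))

Obviously Q(γ) ⊆ Q(√11, √155), and [Q(√11, √155):Q] = 4 (since 11, 155 are distinct squarefree integers > 1 with 1705 not a perfect square). To show equality we compute the minimal polynomial of γ. From γ = √11 + √155: γ^2 = 11 + 2√(1705) + 155 = 166 + 2√(1705), so γ^2 - 166 = 2√(1705); squaring, (γ^2 - 166)^2 = 4·1705, i.e. γ^4 - 332γ^2 + 27556 - 6820 = 0, i.e. γ^4 - 332γ^2 + 20736 = 0. So γ is a root of x^4 - 332x^2 + 20736. This polynomial is irreducible over Q: it has no rational root (each ±√11 ± √155 is irrational), and any factorization into two quadratics over Q would force √(1705) ∈ Q (pairing opposite roots) or √11, √155 ∈ Q (other pairings), all impossible. Hence [Q(γ):Q] = 4 = [Q(√11, √155):Q], so Q(γ) = Q(√11, √155).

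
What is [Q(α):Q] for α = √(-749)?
[Q(α):Q] = 2

[Q(α):Q] equals the degree of the minimal polynomial of α. Here α^2 = -749 and x^2 + 749 is irreducible (d = -749 is squarefree, ≠ 1, hence not a square), so deg(m_α) = 2. Thus [Q(α):Q] = 2.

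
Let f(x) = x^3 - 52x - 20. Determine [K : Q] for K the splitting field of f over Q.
[K : Q] = 6

By the rational root test, any rational root of the monic integer polynomial f(x) = x^3 - 52x - 20 must be an integer dividing the constant term -20, i.e. one of ±{1, 2, 4, 5, 10, 20}. Evaluating: f(1) = -71, f(-1) = 31, f(2) = -116, f(-2) = 76, f(4) = -164, f(-4) = 124, f(5) = -155, f(-5) = 115, f(10) = 460, f(-10) = -500, f(20) = 6940, f(-20) = -6980; none is 0, so f has no rational root and is therefore irreducible over Q (a cubic with no linear factor over a field is irreducible). For an irreducible cubic, the Galois group is A_3 or S_3 according as the discriminant disc(f) = -4a^3 - 27b^2 = -4·(-52)^3 - 27·(-20)^2 = 551632 is or is not a square in Q. Here disc(f) = 551632 is not a perfect square in Q, so the Galois group of f over Q is not contained in A_3 and must be all of S_3. The splitting field has degree |S_3| = 6 over Q, so [K : Q] = 6.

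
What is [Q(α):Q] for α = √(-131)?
[Q(α):Q] = 2

[Q(α):Q] equals the degree of the minimal polynomial of α. Here α^2 = -131 and x^2 + 131 is irreducible (d = -131 is squarefree, ≠ 1, hence not a square), so deg(m_α) = 2. Thus [Q(α):Q] = 2.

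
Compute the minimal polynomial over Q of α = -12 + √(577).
m_α(x) = x^2 + 24x - 433

From α + 12 = √(577), squaring gives (α + 12)^2 = 577, i.e. α^2 + 24α + 144 = 577, so α^2 + 24α - 433 = 0. The discriminant of x^2 + 24x - 433 is (24)^2 - 4·(-433) = 576 + 1732 = 2308, and 4·(577) is not a perfect square in Q since 577 is squarefree and ≠ 1. Hence x^2 + 24x - 433 is irreducible over Q and is the minimal polynomial of α.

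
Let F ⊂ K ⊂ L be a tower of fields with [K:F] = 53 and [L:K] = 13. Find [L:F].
[L:F] = 689

The tower law says that for any tower of field extensions F ⊂ K ⊂ L with finite degrees, [L:F] = [L:K] · [K:F]. Here this gives [L:F] = 13 · 53 = 689.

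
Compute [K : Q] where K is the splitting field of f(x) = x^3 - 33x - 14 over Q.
[K : Q] = 6

By the rational root test, any rational root of the monic integer polynomial f(x) = x^3 - 33x - 14 must be an integer dividing the constant term -14, i.e. one of ±{1, 2, 7, 14}. Evaluating: f(1) = -46, f(-1) = 18, f(2) = -72, f(-2) = 44, f(7) = 98, f(-7) = -126, f(14) = 2268, f(-14) = -2296; none is 0, so f has no rational root and is therefore irreducible over Q (a cubic with no linear factor over a field is irreducible). For an irreducible cubic, the Galois group is A_3 or S_3 according as the discriminant disc(f) = -4a^3 - 27b^2 = -4·(-33)^3 - 27·(-14)^2 = 138456 is or is not a square in Q. Here disc(f) = 138456 is not a perfect square in Q, so the Galois group of f over Q is not contained in A_3 and must be all of S_3. The splitting field has degree |S_3| = 6 over Q, so [K : Q] = 6.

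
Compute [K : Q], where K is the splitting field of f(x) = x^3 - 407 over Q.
[K : Q] = 6

The roots of x^3 - 407 are ∛407, ω∛407, ω^2∛407 where ω = e^(2πi/3) is a primitive cube root of unity, so K = Q(∛407, ω). Now [Q(∛407):Q] = 3 (since 407 is not a perfect cube, x^3 - 407 is irreducible) and [Q(ω):Q] = 2. Both 2 and 3 divide [K:Q], and [K:Q] ≤ 3·2 = 6, so [K:Q] = 6. (Equivalently: Q(∛407) ⊂ R but ω ∉ R, so [K : Q(∛407)] = 2.)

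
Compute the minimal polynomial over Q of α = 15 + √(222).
m_α(x) = x^2 - 30x + 3

From α - 15 = √(222), squaring gives (α - 15)^2 = 222, i.e. α^2 - 30α + 225 = 222, so α^2 - 30α + 3 = 0. The discriminant of x^2 - 30x + 3 is (-30)^2 - 4·(3) = 900 - 12 = 888, and 4·(222) is not a perfect square in Q since 222 is squarefree and ≠ 1. Hence x^2 - 30x + 3 is irreducible over Q and is the minimal polynomial of α.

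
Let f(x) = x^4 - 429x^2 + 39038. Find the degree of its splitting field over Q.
[K : Q] = 4

Solving the quadratic in x^2: x^2 = (429 ± √(429^2 - 4·39038))/2 = (429 ± √27889)/2 = (429 ± 167)/2, giving x^2 = 298 or x^2 = 131. So f(x) = (x^2 - 298)(x^2 - 131) and the roots of f are ±√298, ±√131. Hence the splitting field is K = Q(√298, √131). Since 298 and 131 are distinct squarefree integers > 1, their product 39038 is not a perfect square, so √131 ∉ Q(√298). By the tower law [K:Q] = [Q(√298,√131):Q(√298)] · [Q(√298):Q] = 2 · 2 = 4.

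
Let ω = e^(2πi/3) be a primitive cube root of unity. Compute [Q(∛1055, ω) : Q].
[Q(∛1055, ω) : Q] = 6

[Q(∛1055):Q] = 3 (min poly x^3 - 1055, irreducible since 1055 is not a perfect cube). [Q(ω):Q] = 2 (min poly x^2 + x + 1). Since Q(∛1055) ⊂ R and ω ∉ R, we have ω ∉ Q(∛1055), so x^2 + x + 1 remains irreducible over Q(∛1055) and [Q(∛1055, ω) : Q(∛1055)] = 2. By the tower law, [Q(∛1055, ω) : Q] = 3 · 2 = 6. (In fact Q(∛1055, ω) is the splitting field of x^3 - 1055 over Q.)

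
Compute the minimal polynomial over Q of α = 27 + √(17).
m_α(x) = x^2 - 54x + 712

From α - 27 = √(17), squaring gives (α - 27)^2 = 17, i.e. α^2 - 54α + 729 = 17, so α^2 - 54α + 712 = 0. The discriminant of x^2 - 54x + 712 is (-54)^2 - 4·(712) = 2916 - 2848 = 68, and 4·(17) is not a perfect square in Q since 17 is squarefree and ≠ 1. Hence x^2 - 54x + 712 is irreducible over Q and is the minimal polynomial of α.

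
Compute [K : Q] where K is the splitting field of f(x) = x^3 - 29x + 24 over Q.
[K : Q] = 6

By the rational root test, any rational root of the monic integer polynomial f(x) = x^3 - 29x + 24 must be an integer dividing the constant term 24, i.e. one of ±{1, 2, 3, 4, 6, 8, 12, 24}. Evaluating: f(1) = -4, f(-1) = 52, f(2) = -26, f(-2) = 74, f(3) = -36, f(-3) = 84, f(4) = -28, f(-4) = 76, f(6) = 66, f(-6) = -18, f(8) = 304, f(-8) = -256, f(12) = 1404, f(-12) = -1356, f(24) = 13152, f(-24) = -13104; none is 0, so f has no rational root and is therefore irreducible over Q (a cubic with no linear factor over a field is irreducible). For an irreducible cubic, the Galois group is A_3 or S_3 according as the discriminant disc(f) = -4a^3 - 27b^2 = -4·(-29)^3 - 27·(24)^2 = 82004 is or is not a square in Q. Here disc(f) = 82004 is not a perfect square in Q, so the Galois group of f over Q is not contained in A_3 and must be all of S_3. The splitting field has degree |S_3| = 6 over Q, so [K : Q] = 6.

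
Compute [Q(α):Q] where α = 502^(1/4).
[Q(α):Q] = 4

α is a root of x^4 - 502. By Eisenstein's criterion at the prime p = 2 (which divides the constant term 502 but p^2 = 4 does not, since 502 is squarefree), x^4 - 502 is irreducible over Q. Hence [Q(α):Q] = 4.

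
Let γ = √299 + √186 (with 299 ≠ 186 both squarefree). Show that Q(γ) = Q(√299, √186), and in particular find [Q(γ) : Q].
[Q(γ) : Q] = 4 (equivalently, Q(γ) = Q(√299, √186))

Obviously Q(γ) ⊆ Q(√299, √186), and [Q(√299, √186):Q] = 4 (since 299, 186 are distinct squarefree integers > 1 with 55614 not a perfect square). To show equality we compute the minimal polynomial of γ. From γ = √299 + √186: γ^2 = 299 + 2√(55614) + 186 = 485 + 2√(55614), so γ^2 - 485 = 2√(55614); squaring, (γ^2 - 485)^2 = 4·55614, i.e. γ^4 - 970γ^2 + 235225 - 222456 = 0, i.e. γ^4 - 970γ^2 + 12769 = 0. So γ is a root of x^4 - 970x^2 + 12769. This polynomial is irreducible over Q: it has no rational root (each ±√299 ± √186 is irrational), and any factorization into two quadratics over Q would force √(55614) ∈ Q (pairing opposite roots) or √299, √186 ∈ Q (other pairings), all impossible. Hence [Q(γ):Q] = 4 = [Q(√299, √186):Q], so Q(γ) = Q(√299, √186).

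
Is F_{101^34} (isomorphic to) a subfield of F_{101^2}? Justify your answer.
No: F_{101^34} is not a subfield of F_{101^2}

F_{p^m} embeds in F_{p^n} iff m | n. Here 34 ∤ 2 (since 2 = 0·34 + 2 with remainder 2 ≠ 0), so F_{101^34} is not a subfield of F_{101^2}. Equivalently: if it were, the tower law would give 34 = [F_{101^34}:F_101] dividing [F_{101^2}:F_101] = 2, contradiction.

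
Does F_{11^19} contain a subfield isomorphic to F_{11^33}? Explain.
No: F_{11^33} is not a subfield of F_{11^19}

F_{p^m} embeds in F_{p^n} iff m | n. Here 33 ∤ 19 (since 19 = 0·33 + 19 with remainder 19 ≠ 0), so F_{11^33} is not a subfield of F_{11^19}. Equivalently: if it were, the tower law would give 33 = [F_{11^33}:F_11] dividing [F_{11^19}:F_11] = 19, contradiction.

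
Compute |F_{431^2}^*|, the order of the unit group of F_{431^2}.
|F_{431^2}^*| = 185760

F_{431^2} has 431^2 = 185761 elements; its multiplicative group consists of all nonzero elements, so |F_{431^2}^*| = 185761 - 1 = 185760. (It is cyclic since any finite subgroup of the multiplicative group of a field is cyclic.)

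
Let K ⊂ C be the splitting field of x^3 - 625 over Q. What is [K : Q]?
[K : Q] = 6

The roots of x^3 - 625 are ∛625, ω∛625, ω^2∛625 where ω = e^(2πi/3) is a primitive cube root of unity, so K = Q(∛625, ω). Now [Q(∛625):Q] = 3 (since 625 is not a perfect cube, x^3 - 625 is irreducible) and [Q(ω):Q] = 2. Both 2 and 3 divide [K:Q], and [K:Q] ≤ 3·2 = 6, so [K:Q] = 6. (Equivalently: Q(∛625) ⊂ R but ω ∉ R, so [K : Q(∛625)] = 2.)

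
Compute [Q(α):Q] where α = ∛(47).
[Q(α):Q] = 3

The minimal polynomial of α is x^3 - 47, irreducible over Q since 47 is not a perfect cube (so x^3 - 47 has no rational root). Hence [Q(α):Q] = deg(m_α) = 3.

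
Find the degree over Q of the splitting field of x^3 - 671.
[K : Q] = 6

The roots of x^3 - 671 are ∛671, ω∛671, ω^2∛671 where ω = e^(2πi/3) is a primitive cube root of unity, so K = Q(∛671, ω). Now [Q(∛671):Q] = 3 (since 671 is not a perfect cube, x^3 - 671 is irreducible) and [Q(ω):Q] = 2. Both 2 and 3 divide [K:Q], and [K:Q] ≤ 3·2 = 6, so [K:Q] = 6. (Equivalently: Q(∛671) ⊂ R but ω ∉ R, so [K : Q(∛671)] = 2.)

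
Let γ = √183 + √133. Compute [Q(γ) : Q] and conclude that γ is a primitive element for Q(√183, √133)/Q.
[Q(γ) : Q] = 4 (equivalently, Q(γ) = Q(√183, √133))

Obviously Q(γ) ⊆ Q(√183, √133), and [Q(√183, √133):Q] = 4 (since 183, 133 are distinct squarefree integers > 1 with 24339 not a perfect square). To show equality we compute the minimal polynomial of γ. From γ = √183 + √133: γ^2 = 183 + 2√(24339) + 133 = 316 + 2√(24339), so γ^2 - 316 = 2√(24339); squaring, (γ^2 - 316)^2 = 4·24339, i.e. γ^4 - 632γ^2 + 99856 - 97356 = 0, i.e. γ^4 - 632γ^2 + 2500 = 0. So γ is a root of x^4 - 632x^2 + 2500. This polynomial is irreducible over Q: it has no rational root (each ±√183 ± √133 is irrational), and any factorization into two quadratics over Q would force √(24339) ∈ Q (pairing opposite roots) or √183, √133 ∈ Q (other pairings), all impossible. Hence [Q(γ):Q] = 4 = [Q(√183, √133):Q], so Q(γ) = Q(√183, √133).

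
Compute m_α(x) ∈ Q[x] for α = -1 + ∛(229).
m_α(x) = x^3 + 3x^2 + 3x - 228

Set β = α + 1 = ∛(229), so β^3 = 229. Then (α + 1)^3 - 229 = 0, i.e. α is a root of g(x) = (x + 1)^3 - 229 = x^3 + 3x^2 + 3x - 228. Since g(x) = h(x + 1) where h(x) = x^3 - 229, and h is irreducible over Q (because 229 is not a perfect cube, so h has no rational root, and a monic cubic with no rational root is irreducible), g is also irreducible (irreducibility is preserved under the substitution x → x + 1). Hence m_α(x) = x^3 + 3x^2 + 3x - 228.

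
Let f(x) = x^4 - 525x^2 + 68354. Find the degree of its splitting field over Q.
[K : Q] = 4

Solving the quadratic in x^2: x^2 = (525 ± √(525^2 - 4·68354))/2 = (525 ± √2209)/2 = (525 ± 47)/2, giving x^2 = 286 or x^2 = 239. So f(x) = (x^2 - 286)(x^2 - 239) and the roots of f are ±√286, ±√239. Hence the splitting field is K = Q(√286, √239). Since 286 and 239 are distinct squarefree integers > 1, their product 68354 is not a perfect square, so √239 ∉ Q(√286). By the tower law [K:Q] = [Q(√286,√239):Q(√286)] · [Q(√286):Q] = 2 · 2 = 4.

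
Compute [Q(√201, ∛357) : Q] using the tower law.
[Q(√201, ∛357) : Q] = 6

Let L = Q(√201, ∛357). Since Q(√201) ⊂ L and [Q(√201):Q] = 2, the tower law gives 2 | [L:Q]. Likewise Q(∛357) ⊂ L with [Q(∛357):Q] = 3 (because 357 is not a perfect cube), so 3 | [L:Q]. As gcd(2,3) = 1, [L:Q] is divisible by 6. Conversely L is generated over Q by √201 and ∛357, so [L:Q] ≤ 2·3 = 6. Therefore [Q(√201, ∛357) : Q] = 6.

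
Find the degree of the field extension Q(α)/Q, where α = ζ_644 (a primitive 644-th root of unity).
[Q(α):Q] = 264

The minimal polynomial of ζ_644 over Q is the 644-th cyclotomic polynomial Φ_644(x), which is irreducible over Q and has degree φ(644) = 264. Hence [Q(α):Q] = φ(644) = 264.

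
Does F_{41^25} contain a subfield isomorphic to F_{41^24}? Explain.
No: F_{41^24} is not a subfield of F_{41^25}

F_{p^m} embeds in F_{p^n} iff m | n. Here 24 ∤ 25 (since 25 = 1·24 + 1 with remainder 1 ≠ 0), so F_{41^24} is not a subfield of F_{41^25}. Equivalently: if it were, the tower law would give 24 = [F_{41^24}:F_41] dividing [F_{41^25}:F_41] = 25, contradiction.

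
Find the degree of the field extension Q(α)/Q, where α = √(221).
[Q(α):Q] = 2

[Q(α):Q] equals the degree of the minimal polynomial of α. Here α^2 = 221 and x^2 - 221 is irreducible (d = 221 is squarefree, ≠ 1, hence not a square), so deg(m_α) = 2. Thus [Q(α):Q] = 2.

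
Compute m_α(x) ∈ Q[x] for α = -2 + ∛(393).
m_α(x) = x^3 + 6x^2 + 12x - 385

Set β = α + 2 = ∛(393), so β^3 = 393. Then (α + 2)^3 - 393 = 0, i.e. α is a root of g(x) = (x + 2)^3 - 393 = x^3 + 6x^2 + 12x - 385. Since g(x) = h(x + 2) where h(x) = x^3 - 393, and h is irreducible over Q (because 393 is not a perfect cube, so h has no rational root, and a monic cubic with no rational root is irreducible), g is also irreducible (irreducibility is preserved under the substitution x → x + 2). Hence m_α(x) = x^3 + 6x^2 + 12x - 385.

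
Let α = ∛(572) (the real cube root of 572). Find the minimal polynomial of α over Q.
m_α(x) = x^3 - 572

α satisfies α^3 = 572, so x^3 - 572 annihilates α. By the rational root test, a rational root p/q (in lowest terms) of x^3 - 572 would satisfy p^3 = 572 q^3, forcing q = 1 and p^3 = 572; but 572 is not a perfect cube, contradiction. A monic cubic over Q with no rational root is irreducible (any nontrivial factorization would include a linear factor). Hence x^3 - 572 is the minimal polynomial of α, and in particular [Q(α):Q] = 3.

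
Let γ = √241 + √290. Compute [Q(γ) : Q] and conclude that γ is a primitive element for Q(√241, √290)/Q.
[Q(γ) : Q] = 4 (equivalently, Q(γ) = Q(√241, √290))

Obviously Q(γ) ⊆ Q(√241, √290), and [Q(√241, √290):Q] = 4 (since 241, 290 are distinct squarefree integers > 1 with 69890 not a perfect square). To show equality we compute the minimal polynomial of γ. From γ = √241 + √290: γ^2 = 241 + 2√(69890) + 290 = 531 + 2√(69890), so γ^2 - 531 = 2√(69890); squaring, (γ^2 - 531)^2 = 4·69890, i.e. γ^4 - 1062γ^2 + 281961 - 279560 = 0, i.e. γ^4 - 1062γ^2 + 2401 = 0. So γ is a root of x^4 - 1062x^2 + 2401. This polynomial is irreducible over Q: it has no rational root (each ±√241 ± √290 is irrational), and any factorization into two quadratics over Q would force √(69890) ∈ Q (pairing opposite roots) or √241, √290 ∈ Q (other pairings), all impossible. Hence [Q(γ):Q] = 4 = [Q(√241, √290):Q], so Q(γ) = Q(√241, √290).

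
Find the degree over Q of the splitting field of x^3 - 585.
[K : Q] = 6

The roots of x^3 - 585 are ∛585, ω∛585, ω^2∛585 where ω = e^(2πi/3) is a primitive cube root of unity, so K = Q(∛585, ω). Now [Q(∛585):Q] = 3 (since 585 is not a perfect cube, x^3 - 585 is irreducible) and [Q(ω):Q] = 2. Both 2 and 3 divide [K:Q], and [K:Q] ≤ 3·2 = 6, so [K:Q] = 6. (Equivalently: Q(∛585) ⊂ R but ω ∉ R, so [K : Q(∛585)] = 2.)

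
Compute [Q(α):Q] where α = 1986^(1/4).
[Q(α):Q] = 4

α is a root of x^4 - 1986. By Eisenstein's criterion at the prime p = 2 (which divides the constant term 1986 but p^2 = 4 does not, since 1986 is squarefree), x^4 - 1986 is irreducible over Q. Hence [Q(α):Q] = 4.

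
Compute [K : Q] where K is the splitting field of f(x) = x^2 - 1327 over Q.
[K : Q] = 2

f(x) = x^2 - 1327 factors as (x - √1327)(x + √1327). The splitting field is K = Q(√1327). Since 1327 is squarefree and > 1, it is not a perfect square, so x^2 - 1327 is irreducible over Q and [Q(√1327) : Q] = 2. Hence [K : Q] = 2.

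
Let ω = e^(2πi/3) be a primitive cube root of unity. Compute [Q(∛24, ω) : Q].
[Q(∛24, ω) : Q] = 6

[Q(∛24):Q] = 3 (min poly x^3 - 24, irreducible since 24 is not a perfect cube). [Q(ω):Q] = 2 (min poly x^2 + x + 1). Since Q(∛24) ⊂ R and ω ∉ R, we have ω ∉ Q(∛24), so x^2 + x + 1 remains irreducible over Q(∛24) and [Q(∛24, ω) : Q(∛24)] = 2. By the tower law, [Q(∛24, ω) : Q] = 3 · 2 = 6. (In fact Q(∛24, ω) is the splitting field of x^3 - 24 over Q.)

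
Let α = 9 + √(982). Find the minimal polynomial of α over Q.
m_α(x) = x^2 - 18x - 901

From α - 9 = √(982), squaring gives (α - 9)^2 = 982, i.e. α^2 - 18α + 81 = 982, so α^2 - 18α - 901 = 0. The discriminant of x^2 - 18x - 901 is (-18)^2 - 4·(-901) = 324 + 3604 = 3928, and 4·(982) is not a perfect square in Q since 982 is squarefree and ≠ 1. Hence x^2 - 18x - 901 is irreducible over Q and is the minimal polynomial of α.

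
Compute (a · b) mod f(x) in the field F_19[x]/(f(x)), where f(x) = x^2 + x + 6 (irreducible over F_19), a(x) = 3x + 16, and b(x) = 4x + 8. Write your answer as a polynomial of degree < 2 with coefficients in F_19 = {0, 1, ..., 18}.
a · b ≡ 18 (mod f(x))

Multiply in F_19[x]: a(x)·b(x) = (3x + 16)·(4x + 8) = 12x^2 + 12x + 14. This has degree ≥ 2, so divide by f(x) over F_19: 12x^2 + 12x + 14 = (12)·(x^2 + x + 6) + (18). Hence a·b ≡ 18 (mod f). (F_19[x]/(f) is a field with 19^2 = 361 elements since f is irreducible of degree 2.)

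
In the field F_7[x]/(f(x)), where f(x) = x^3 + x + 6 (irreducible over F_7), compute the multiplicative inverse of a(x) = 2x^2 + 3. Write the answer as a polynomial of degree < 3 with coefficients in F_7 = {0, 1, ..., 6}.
a(x)^(-1) ≡ 3x^2 + x + 2 (mod f(x))

Since f is irreducible over F_7, F_7[x]/(f) is a field and a(x) ≠ 0 has an inverse. Apply the extended Euclidean algorithm to f(x) and a(x) in F_7[x]: f(x) = (4x)·a(x) + (3x + 6);  a(x) = (3x + 1)·(3x + 6) + (4). The last nonzero remainder is the constant 4 = gcd(f, a) in F_7. Back-substituting through the division chain expresses 4 = s(x)·a(x) + t(x)·f(x) with s(x) ≡ 5x^2 + 4x + 1 (mod f), so (5x^2 + 4x + 1)·a(x) ≡ 4 (mod f). Multiplying by 4^(-1) ≡ 2 in F_7 gives a(x)^(-1) ≡ 2·(5x^2 + 4x + 1) ≡ 3x^2 + x + 2 (mod f). Check: (2x^2 + 3)·(3x^2 + x + 2) = 6x^4 + 2x^3 + 6x^2 + 3x + 6 ≡ 1 (mod x^3 + x + 6).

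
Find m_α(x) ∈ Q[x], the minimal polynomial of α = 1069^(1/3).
m_α(x) = x^3 - 1069

α satisfies α^3 = 1069, so x^3 - 1069 annihilates α. By the rational root test, a rational root p/q (in lowest terms) of x^3 - 1069 would satisfy p^3 = 1069 q^3, forcing q = 1 and p^3 = 1069; but 1069 is not a perfect cube, contradiction. A monic cubic over Q with no rational root is irreducible (any nontrivial factorization would include a linear factor). Hence x^3 - 1069 is the minimal polynomial of α, and in particular [Q(α):Q] = 3.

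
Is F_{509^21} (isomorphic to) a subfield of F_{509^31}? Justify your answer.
No: F_{509^21} is not a subfield of F_{509^31}

F_{p^m} embeds in F_{p^n} iff m | n. Here 21 ∤ 31 (since 31 = 1·21 + 10 with remainder 10 ≠ 0), so F_{509^21} is not a subfield of F_{509^31}. Equivalently: if it were, the tower law would give 21 = [F_{509^21}:F_509] dividing [F_{509^31}:F_509] = 31, contradiction.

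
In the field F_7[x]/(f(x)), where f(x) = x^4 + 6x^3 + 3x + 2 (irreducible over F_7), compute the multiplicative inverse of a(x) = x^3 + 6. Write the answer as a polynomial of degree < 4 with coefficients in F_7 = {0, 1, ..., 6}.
a(x)^(-1) ≡ 6x^3 + 3x^2 + x (mod f(x))

Since f is irreducible over F_7, F_7[x]/(f) is a field and a(x) ≠ 0 has an inverse. Apply the extended Euclidean algorithm to f(x) and a(x) in F_7[x]: f(x) = (x + 6)·a(x) + (4x + 1);  a(x) = (2x^2 + 3x + 1)·(4x + 1) + (5). The last nonzero remainder is the constant 5 = gcd(f, a) in F_7. Back-substituting through the division chain expresses 5 = s(x)·a(x) + t(x)·f(x) with s(x) ≡ 2x^3 + x^2 + 5x (mod f), so (2x^3 + x^2 + 5x)·a(x) ≡ 5 (mod f). Multiplying by 5^(-1) ≡ 3 in F_7 gives a(x)^(-1) ≡ 3·(2x^3 + x^2 + 5x) ≡ 6x^3 + 3x^2 + x (mod f). Check: (x^3 + 6)·(6x^3 + 3x^2 + x) = 6x^6 + 3x^5 + x^4 + x^3 + 4x^2 + 6x ≡ 1 (mod x^4 + 6x^3 + 3x + 2).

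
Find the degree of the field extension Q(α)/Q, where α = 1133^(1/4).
[Q(α):Q] = 4

α is a root of x^4 - 1133. By Eisenstein's criterion at the prime p = 11 (which divides the constant term 1133 but p^2 = 121 does not, since 1133 is squarefree), x^4 - 1133 is irreducible over Q. Hence [Q(α):Q] = 4.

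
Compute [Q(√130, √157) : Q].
[Q(√130, √157) : Q] = 4

[Q(√130):Q] = 2 (min poly x^2 - 130, irreducible since 130 is squarefree > 1). For the top step, suppose √157 ∈ Q(√130), say √157 = c + d√130 with c, d ∈ Q. Squaring: 157 = c^2 + 130d^2 + 2cd√130. Since √130 ∉ Q this forces 2cd = 0. If d = 0 then √157 = c ∈ Q, contradicting 157 squarefree > 1. If c = 0 then 157 = 130d^2, so 130·157 = (130d)^2 is a perfect square in Q — but 130·157 = 20410 is not a perfect square (since 130 and 157 are distinct squarefree integers). Contradiction. Hence √157 ∉ Q(√130), so x^2 - 157 stays irreducible over Q(√130) and [Q(√130, √157) : Q(√130)] = 2. By the tower law, [Q(√130, √157) : Q] = 2 · 2 = 4.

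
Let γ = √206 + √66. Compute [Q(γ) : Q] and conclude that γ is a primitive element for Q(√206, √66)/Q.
[Q(γ) : Q] = 4 (equivalently, Q(γ) = Q(√206, √66))

Obviously Q(γ) ⊆ Q(√206, √66), and [Q(√206, √66):Q] = 4 (since 206, 66 are distinct squarefree integers > 1 with 13596 not a perfect square). To show equality we compute the minimal polynomial of γ. From γ = √206 + √66: γ^2 = 206 + 2√(13596) + 66 = 272 + 2√(13596), so γ^2 - 272 = 2√(13596); squaring, (γ^2 - 272)^2 = 4·13596, i.e. γ^4 - 544γ^2 + 73984 - 54384 = 0, i.e. γ^4 - 544γ^2 + 19600 = 0. So γ is a root of x^4 - 544x^2 + 19600. This polynomial is irreducible over Q: it has no rational root (each ±√206 ± √66 is irrational), and any factorization into two quadratics over Q would force √(13596) ∈ Q (pairing opposite roots) or √206, √66 ∈ Q (other pairings), all impossible. Hence [Q(γ):Q] = 4 = [Q(√206, √66):Q], so Q(γ) = Q(√206, √66).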